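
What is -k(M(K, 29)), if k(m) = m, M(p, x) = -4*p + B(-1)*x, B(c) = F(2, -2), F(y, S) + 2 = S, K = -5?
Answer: 96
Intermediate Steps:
F(y, S) = -2 + S
B(c) = -4 (B(c) = -2 - 2 = -4)
M(p, x) = -4*p - 4*x
-k(M(K, 29)) = -(-4*(-5) - 4*29) = -(20 - 116) = -1*(-96) = 96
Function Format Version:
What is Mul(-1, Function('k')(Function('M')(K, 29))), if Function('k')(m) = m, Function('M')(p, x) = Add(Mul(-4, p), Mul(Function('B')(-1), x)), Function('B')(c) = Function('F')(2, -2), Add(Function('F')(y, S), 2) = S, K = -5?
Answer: 96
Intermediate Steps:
Function('F')(y, S) = Add(-2, S)
Function('B')(c) = -4 (Function('B')(c) = Add(-2, -2) = -4)
Function('M')(p, x) = Add(Mul(-4, p), Mul(-4, x))
Mul(-1, Function('k')(Function('M')(K, 29))) = Mul(-1, Add(Mul(-4, -5), Mul(-4, 29))) = Mul(-1, Add(20, -116)) = Mul(-1, -96) = 96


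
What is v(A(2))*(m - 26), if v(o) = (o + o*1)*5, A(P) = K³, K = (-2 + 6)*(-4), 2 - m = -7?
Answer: 696320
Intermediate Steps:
m = 9 (m = 2 - 1*(-7) = 2 + 7 = 9)
K = -16 (K = 4*(-4) = -16)
A(P) = -4096 (A(P) = (-16)³ = -4096)
v(o) = 10*o (v(o) = (o + o)*5 = (2*o)*5 = 10*o)
v(A(2))*(m - 26) = (10*(-4096))*(9 - 26) = -40960*(-17) = 696320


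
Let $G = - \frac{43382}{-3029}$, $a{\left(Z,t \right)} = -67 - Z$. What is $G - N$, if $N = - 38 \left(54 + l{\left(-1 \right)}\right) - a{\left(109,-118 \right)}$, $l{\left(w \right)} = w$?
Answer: $\frac{5610684}{3029} \approx 1852.3$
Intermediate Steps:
$G = \frac{43382}{3029}$ ($G = \left(-43382\right) \left(- \frac{1}{3029}\right) = \frac{43382}{3029} \approx 14.322$)
$N = -1838$ ($N = - 38 \left(54 - 1\right) - \left(-67 - 109\right) = \left(-38\right) 53 - \left(-67 - 109\right) = -2014 - -176 = -2014 + 176 = -1838$)
$G - N = \frac{43382}{3029} - -1838 = \frac{43382}{3029} + 1838 = \frac{5610684}{3029}$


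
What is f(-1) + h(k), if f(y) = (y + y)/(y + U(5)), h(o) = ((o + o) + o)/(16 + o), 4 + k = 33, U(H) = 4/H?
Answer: 179/15 ≈ 11.933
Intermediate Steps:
k = 29 (k = -4 + 33 = 29)
h(o) = 3*o/(16 + o) (h(o) = (2*o + o)/(16 + o) = (3*o)/(16 + o) = 3*o/(16 + o))
f(y) = 2*y/(⅘ + y) (f(y) = (y + y)/(y + 4/5) = (2*y)/(y + 4*(⅕)) = (2*y)/(y + ⅘) = (2*y)/(⅘ + y) = 2*y/(⅘ + y))
f(-1) + h(k) = 10*(-1)/(4 + 5*(-1)) + 3*29/(16 + 29) = 10*(-1)/(4 - 5) + 3*29/45 = 10*(-1)/(-1) + 3*29*(1/45) = 10*(-1)*(-1) + 29/15 = 10 + 29/15 = 179/15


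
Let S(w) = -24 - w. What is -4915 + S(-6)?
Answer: -4933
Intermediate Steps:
-4915 + S(-6) = -4915 + (-24 - 1*(-6)) = -4915 + (-24 + 6) = -4915 - 18 = -4933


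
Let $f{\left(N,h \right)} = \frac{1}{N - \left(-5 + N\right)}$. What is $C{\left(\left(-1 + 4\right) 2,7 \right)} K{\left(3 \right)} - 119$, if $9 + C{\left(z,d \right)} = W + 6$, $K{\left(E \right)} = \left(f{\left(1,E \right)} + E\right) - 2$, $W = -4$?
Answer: $- \frac{637}{5} \approx -127.4$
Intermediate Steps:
$f{\left(N,h \right)} = \frac{1}{5}$
$K{\left(E \right)} = - \frac{9}{5} + E$ ($K{\left(E \right)} = \left(\frac{1}{5} + E\right) - 2 = - \frac{9}{5} + E$)
$C{\left(z,d \right)} = -7$ ($C{\left(z,d \right)} = -9 + \left(-4 + 6\right) = -9 + 2 = -7$)
$C{\left(\left(-1 + 4\right) 2,7 \right)} K{\left(3 \right)} - 119 = - 7 \left(- \frac{9}{5} + 3\right) - 119 = \left(-7\right) \frac{6}{5} - 119 = - \frac{42}{5} - 119 = - \frac{637}{5}$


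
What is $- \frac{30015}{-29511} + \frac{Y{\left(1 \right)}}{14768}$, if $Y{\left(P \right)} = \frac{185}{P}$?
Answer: $\frac{49857895}{48424272} \approx 1.0296$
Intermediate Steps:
$- \frac{30015}{-29511} + \frac{Y{\left(1 \right)}}{14768} = - \frac{30015}{-29511} + \frac{185 \cdot 1^{-1}}{14768} = \left(-30015\right) \left(- \frac{1}{29511}\right) + 185 \cdot 1 \cdot \frac{1}{14768} = \frac{3335}{3279} + 185 \cdot \frac{1}{14768} = \frac{3335}{3279} + \frac{185}{14768} = \frac{49857895}{48424272}$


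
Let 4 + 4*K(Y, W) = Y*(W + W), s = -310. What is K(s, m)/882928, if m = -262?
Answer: 40609/882928 ≈ 0.045994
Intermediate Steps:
K(Y, W) = -1 + W*Y/2 (K(Y, W) = -1 + (Y*(W + W))/4 = -1 + (Y*(2*W))/4 = -1 + (2*W*Y)/4 = -1 + W*Y/2)
K(s, m)/882928 = (-1 + (½)*(-262)*(-310))/882928 = (-1 + 40610)*(1/882928) = 40609*(1/882928) = 40609/882928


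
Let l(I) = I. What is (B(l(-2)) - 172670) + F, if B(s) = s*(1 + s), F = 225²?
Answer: -122043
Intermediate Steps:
F = 50625
(B(l(-2)) - 172670) + F = (-2*(1 - 2) - 172670) + 50625 = (-2*(-1) - 172670) + 50625 = (2 - 172670) + 50625 = -172668 + 50625 = -122043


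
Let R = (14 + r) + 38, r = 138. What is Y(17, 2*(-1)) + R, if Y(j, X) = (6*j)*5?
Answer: 700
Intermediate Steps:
R = 190 (R = (14 + 138) + 38 = 152 + 38 = 190)
Y(j, X) = 30*j
Y(17, 2*(-1)) + R = 30*17 + 190 = 510 + 190 = 700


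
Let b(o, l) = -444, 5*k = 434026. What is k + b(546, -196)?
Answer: 431806/5 ≈ 86361.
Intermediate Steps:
k = 434026/5 (k = (⅕)*434026 = 434026/5 ≈ 86805.)
k + b(546, -196) = 434026/5 - 444 = 431806/5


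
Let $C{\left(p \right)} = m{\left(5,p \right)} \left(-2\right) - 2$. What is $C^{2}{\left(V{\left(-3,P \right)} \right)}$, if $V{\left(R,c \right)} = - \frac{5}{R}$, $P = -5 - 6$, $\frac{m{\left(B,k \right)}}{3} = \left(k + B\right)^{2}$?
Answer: $\frac{649636}{9} \approx 72182.0$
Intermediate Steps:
$m{\left(B,k \right)} = 3 \left(B + k\right)^{2}$ ($m{\left(B,k \right)} = 3 \left(k + B\right)^{2} = 3 \left(B + k\right)^{2}$)
$P = -11$ ($P = -5 - 6 = -11$)
$V{\left(R,c \right)} = - \frac{5}{R}$
$C{\left(p \right)} = -2 - 6 \left(5 + p\right)^{2}$ ($C{\left(p \right)} = 3 \left(5 + p\right)^{2} \left(-2\right) - 2 = - 6 \left(5 + p\right)^{2} - 2 = -2 - 6 \left(5 + p\right)^{2}$)
$C^{2}{\left(V{\left(-3,P \right)} \right)} = \left(-2 - 6 \left(5 - \frac{5}{-3}\right)^{2}\right)^{2} = \left(-2 - 6 \left(5 - - \frac{5}{3}\right)^{2}\right)^{2} = \left(-2 - 6 \left(5 + \frac{5}{3}\right)^{2}\right)^{2} = \left(-2 - 6 \left(\frac{20}{3}\right)^{2}\right)^{2} = \left(-2 - \frac{800}{3}\right)^{2} = \left(- \frac{806}{3}\right)^{2} = \frac{649636}{9}$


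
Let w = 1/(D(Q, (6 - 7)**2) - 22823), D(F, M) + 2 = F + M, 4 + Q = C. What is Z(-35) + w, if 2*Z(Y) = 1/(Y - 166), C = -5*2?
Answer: -5810/2295219 ≈ -0.0025313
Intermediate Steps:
C = -10
Q = -14 (Q = -4 - 10 = -14)
D(F, M) = -2 + F + M (D(F, M) = -2 + (F + M) = -2 + F + M)
Z(Y) = 1/(2*(-166 + Y)) (Z(Y) = 1/(2*(Y - 166)) = 1/(2*(-166 + Y)))
w = -1/22838 (w = 1/((-2 - 14 + (6 - 7)**2) - 22823) = 1/((-2 - 14 + (-1)**2) - 22823) = 1/((-2 - 14 + 1) - 22823) = 1/(-15 - 22823) = 1/(-22838) = -1/22838 ≈ -4.3787e-5)
Z(-35) + w = 1/(2*(-166 - 35)) - 1/22838 = (1/2)/(-201) - 1/22838 = (1/2)*(-1/201) - 1/22838 = -1/402 - 1/22838 = -5810/2295219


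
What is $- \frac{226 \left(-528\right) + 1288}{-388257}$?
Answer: $- \frac{118040}{388257} \approx -0.30403$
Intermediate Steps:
$- \frac{226 \left(-528\right) + 1288}{-388257} = - \frac{\left(-119328 + 1288\right) \left(-1\right)}{388257} = - \frac{\left(-118040\right) \left(-1\right)}{388257} = \left(-1\right) \frac{118040}{388257} = - \frac{118040}{388257}$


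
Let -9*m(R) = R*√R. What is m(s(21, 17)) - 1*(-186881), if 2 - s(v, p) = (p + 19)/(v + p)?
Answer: 186881 - 40*√95/3249 ≈ 1.8688e+5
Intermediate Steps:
s(v, p) = 2 - (19 + p)/(p + v) (s(v, p) = 2 - (p + 19)/(v + p) = 2 - (19 + p)/(p + v))
m(R) = -R^(3/2)/9 (m(R) = -R*√R/9 = -R^(3/2)/9)
m(s(21, 17)) - 1*(-186881) = -(-19 + 17 + 2*21)^(3/2)/(17 + 21)^(3/2)/9 - 1*(-186881) = -√38*(-19 + 17 + 42)^(3/2)/1444/9 + 186881 = -40*√95/361/9 + 186881 = -40*√95/3249 + 186881 = 186881 - 40*√95/3249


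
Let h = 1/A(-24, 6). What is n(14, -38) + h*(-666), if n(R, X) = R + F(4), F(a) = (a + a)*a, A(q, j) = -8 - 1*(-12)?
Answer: -241/2 ≈ -120.50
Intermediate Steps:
A(q, j) = 4 (A(q, j) = -8 + 12 = 4)
h = ¼ (h = 1/4 = ¼ ≈ 0.25000)
F(a) = 2*a² (F(a) = (2*a)*a = 2*a²)
n(R, X) = 32 + R (n(R, X) = R + 2*4² = R + 2*16 = R + 32 = 32 + R)
n(14, -38) + h*(-666) = (32 + 14) + (¼)*(-666) = 46 - 333/2 = -241/2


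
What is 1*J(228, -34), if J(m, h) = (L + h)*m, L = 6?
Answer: -6384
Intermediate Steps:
J(m, h) = m*(6 + h) (J(m, h) = (6 + h)*m = m*(6 + h))
1*J(228, -34) = 1*(228*(6 - 34)) = 1*(228*(-28)) = 1*(-6384) = -6384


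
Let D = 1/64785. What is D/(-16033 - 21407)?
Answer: -1/2425550400 ≈ -4.1228e-10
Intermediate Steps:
D = 1/64785 ≈ 1.5436e-5
D/(-16033 - 21407) = 1/(64785*(-16033 - 21407)) = (1/64785)/(-37440) = (1/64785)*(-1/37440) = -1/2425550400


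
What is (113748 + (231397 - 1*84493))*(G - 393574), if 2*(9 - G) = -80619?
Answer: -92076752586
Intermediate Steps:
G = 80637/2 (G = 9 - ½*(-80619) = 9 + 80619/2 = 80637/2 ≈ 40319.)
(113748 + (231397 - 1*84493))*(G - 393574) = (113748 + (231397 - 1*84493))*(80637/2 - 393574) = (113748 + (231397 - 84493))*(-706511/2) = (113748 + 146904)*(-706511/2) = 260652*(-706511/2) = -92076752586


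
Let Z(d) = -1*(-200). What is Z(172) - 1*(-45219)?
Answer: 45419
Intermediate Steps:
Z(d) = 200
Z(172) - 1*(-45219) = 200 - 1*(-45219) = 200 + 45219 = 45419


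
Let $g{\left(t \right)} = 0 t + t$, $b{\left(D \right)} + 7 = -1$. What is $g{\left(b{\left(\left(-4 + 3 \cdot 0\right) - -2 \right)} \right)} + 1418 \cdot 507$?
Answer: $718918$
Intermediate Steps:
$b{\left(D \right)} = -8$ ($b{\left(D \right)} = -7 - 1 = -8$)
$g{\left(t \right)} = t$ ($g{\left(t \right)} = 0 + t = t$)
$g{\left(b{\left(\left(-4 + 3 \cdot 0\right) - -2 \right)} \right)} + 1418 \cdot 507 = -8 + 1418 \cdot 507 = -8 + 718926 = 718918$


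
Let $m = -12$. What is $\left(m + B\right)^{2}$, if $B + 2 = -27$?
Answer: $1681$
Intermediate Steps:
$B = -29$ ($B = -2 - 27 = -29$)
$\left(m + B\right)^{2} = \left(-12 - 29\right)^{2} = \left(-41\right)^{2} = 1681$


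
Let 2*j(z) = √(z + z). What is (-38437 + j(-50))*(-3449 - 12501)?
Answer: 613070150 - 79750*I ≈ 6.1307e+8 - 79750.0*I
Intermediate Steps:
j(z) = √2*√z/2 (j(z) = √(z + z)/2 = √(2*z)/2 = (√2*√z)/2 = √2*√z/2)
(-38437 + j(-50))*(-3449 - 12501) = (-38437 + √2*√(-50)/2)*(-3449 - 12501) = (-38437 + √2*(5*I*√2)/2)*(-15950) = (-38437 + 5*I)*(-15950) = 613070150 - 79750*I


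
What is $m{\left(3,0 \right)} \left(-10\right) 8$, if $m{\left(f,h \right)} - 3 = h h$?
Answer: $-240$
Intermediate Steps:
$m{\left(f,h \right)} = 3 + h^{2}$ ($m{\left(f,h \right)} = 3 + h h = 3 + h^{2}$)
$m{\left(3,0 \right)} \left(-10\right) 8 = \left(3 + 0^{2}\right) \left(-10\right) 8 = \left(3 + 0\right) \left(-10\right) 8 = 3 \left(-10\right) 8 = \left(-30\right) 8 = -240$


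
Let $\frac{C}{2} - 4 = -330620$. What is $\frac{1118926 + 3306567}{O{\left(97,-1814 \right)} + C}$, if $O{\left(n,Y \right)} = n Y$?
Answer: $- \frac{4425493}{837190} \approx -5.2861$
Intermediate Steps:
$C = -661232$ ($C = 8 + 2 \left(-330620\right) = 8 - 661240 = -661232$)
$O{\left(n,Y \right)} = Y n$
$\frac{1118926 + 3306567}{O{\left(97,-1814 \right)} + C} = \frac{1118926 + 3306567}{\left(-1814\right) 97 - 661232} = \frac{4425493}{-175958 - 661232} = \frac{4425493}{-837190} = 4425493 \left(- \frac{1}{837190}\right) = - \frac{4425493}{837190}$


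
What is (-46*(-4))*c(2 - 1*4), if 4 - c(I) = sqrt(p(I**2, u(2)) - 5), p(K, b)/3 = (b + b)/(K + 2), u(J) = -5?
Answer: 736 - 184*I*sqrt(10) ≈ 736.0 - 581.86*I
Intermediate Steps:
p(K, b) = 6*b/(2 + K) (p(K, b) = 3*((b + b)/(K + 2)) = 3*((2*b)/(2 + K)) = 3*(2*b/(2 + K)) = 6*b/(2 + K))
c(I) = 4 - sqrt(-5 - 30/(2 + I**2)) (c(I) = 4 - sqrt(6*(-5)/(2 + I**2) - 5) = 4 - sqrt(-30/(2 + I**2) - 5) = 4 - sqrt(-5 - 30/(2 + I**2)))
(-46*(-4))*c(2 - 1*4) = (-46*(-4))*(4 - sqrt(5)*sqrt(-(8 + (2 - 1*4)**2)/(2 + (2 - 1*4)**2))) = 184*(4 - sqrt(5)*sqrt(-(8 + (2 - 4)**2)/(2 + (2 - 4)**2))) = 184*(4 - sqrt(5)*sqrt(-(8 + (-2)**2)/(2 + (-2)**2))) = 184*(4 - sqrt(5)*sqrt(-(8 + 4)/(2 + 4))) = 184*(4 - sqrt(5)*sqrt(-1*12/6)) = 184*(4 - sqrt(5)*sqrt(-1*1/6*12)) = 184*(4 - sqrt(5)*sqrt(-2)) = 184*(4 - sqrt(5)*I*sqrt(2)) = 184*(4 - I*sqrt(10)) = 736 - 184*I*sqrt(10)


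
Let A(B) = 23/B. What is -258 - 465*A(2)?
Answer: -11211/2 ≈ -5605.5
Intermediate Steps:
-258 - 465*A(2) = -258 - 10695/2 = -11211/2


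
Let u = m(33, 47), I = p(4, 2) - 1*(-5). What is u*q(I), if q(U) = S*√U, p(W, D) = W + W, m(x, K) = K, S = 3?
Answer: 141*√13 ≈ 508.38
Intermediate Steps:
p(W, D) = 2*W
I = 13 (I = 2*4 - 1*(-5) = 8 + 5 = 13)
u = 47
q(U) = 3*√U
u*q(I) = 47*(3*√13) = 141*√13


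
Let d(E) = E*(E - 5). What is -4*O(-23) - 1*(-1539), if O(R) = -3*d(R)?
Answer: 9267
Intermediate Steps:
d(E) = E*(-5 + E)
O(R) = -3*R*(-5 + R)
-4*O(-23) - 1*(-1539) = -12*(-23)*(5 - 1*(-23)) - 1*(-1539) = -12*(-23)*(5 + 23) + 1539 = -12*(-23)*28 + 1539 = -4*(-1932) + 1539 = 7728 + 1539 = 9267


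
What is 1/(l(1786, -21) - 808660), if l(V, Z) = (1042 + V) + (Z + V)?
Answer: -1/804067 ≈ -1.2437e-6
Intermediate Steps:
l(V, Z) = 1042 + Z + 2*V (l(V, Z) = (1042 + V) + (V + Z) = 1042 + Z + 2*V)
1/(l(1786, -21) - 808660) = 1/((1042 - 21 + 2*1786) - 808660) = 1/((1042 - 21 + 3572) - 808660) = 1/(4593 - 808660) = 1/(-804067) = -1/804067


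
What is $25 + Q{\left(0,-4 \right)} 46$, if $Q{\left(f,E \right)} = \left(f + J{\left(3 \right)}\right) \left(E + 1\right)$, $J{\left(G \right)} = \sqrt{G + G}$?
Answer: $25 - 138 \sqrt{6} \approx -313.03$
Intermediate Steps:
$J{\left(G \right)} = \sqrt{2} \sqrt{G}$ ($J{\left(G \right)} = \sqrt{2 G} = \sqrt{2} \sqrt{G}$)
$Q{\left(f,E \right)} = \left(1 + E\right) \left(f + \sqrt{6}\right)$ ($Q{\left(f,E \right)} = \left(f + \sqrt{2} \sqrt{3}\right) \left(E + 1\right) = \left(f + \sqrt{6}\right) \left(1 + E\right) = \left(1 + E\right) \left(f + \sqrt{6}\right)$)
$25 + Q{\left(0,-4 \right)} 46 = 25 + \left(0 + \sqrt{6} - 0 - 4 \sqrt{6}\right) 46 = 25 + \left(0 + \sqrt{6} + 0 - 4 \sqrt{6}\right) 46 = 25 + - 3 \sqrt{6} \cdot 46 = 25 - 138 \sqrt{6}$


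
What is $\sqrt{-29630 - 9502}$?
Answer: $6 i \sqrt{1087} \approx 197.82 i$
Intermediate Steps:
$\sqrt{-29630 - 9502} = \sqrt{-39132} = 6 i \sqrt{1087}$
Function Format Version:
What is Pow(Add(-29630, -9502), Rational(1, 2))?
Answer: Mul(6, I, Pow(1087, Rational(1, 2))) ≈ Mul(197.82, I)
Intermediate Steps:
Pow(Add(-29630, -9502), Rational(1, 2)) = Pow(-39132, Rational(1, 2)) = Mul(6, I, Pow(1087, Rational(1, 2)))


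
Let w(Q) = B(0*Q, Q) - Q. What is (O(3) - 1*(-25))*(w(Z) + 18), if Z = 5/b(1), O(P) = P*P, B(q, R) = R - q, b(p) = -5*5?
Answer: 612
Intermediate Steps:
b(p) = -25
O(P) = P²
Z = -⅕ (Z = 5/(-25) = 5*(-1/25) = -⅕ ≈ -0.20000)
w(Q) = 0 (w(Q) = (Q - 0*Q) - Q = (Q - 1*0) - Q = (Q + 0) - Q = Q - Q = 0)
(O(3) - 1*(-25))*(w(Z) + 18) = (3² - 1*(-25))*(0 + 18) = (9 + 25)*18 = 34*18 = 612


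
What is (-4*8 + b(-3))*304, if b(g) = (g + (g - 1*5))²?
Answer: 27056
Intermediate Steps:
b(g) = (-5 + 2*g)² (b(g) = (g + (g - 5))² = (g + (-5 + g))² = (-5 + 2*g)²)
(-4*8 + b(-3))*304 = (-4*8 + (-5 + 2*(-3))²)*304 = (-32 + (-5 - 6)²)*304 = (-32 + (-11)²)*304 = (-32 + 121)*304 = 89*304 = 27056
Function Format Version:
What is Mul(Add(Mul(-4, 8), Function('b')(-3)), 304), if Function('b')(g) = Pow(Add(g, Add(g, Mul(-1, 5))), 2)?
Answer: 27056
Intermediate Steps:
Function('b')(g) = Pow(Add(-5, Mul(2, g)), 2) (Function('b')(g) = Pow(Add(g, Add(g, -5)), 2) = Pow(Add(g, Add(-5, g)), 2) = Pow(Add(-5, Mul(2, g)), 2))
Mul(Add(Mul(-4, 8), Function('b')(-3)), 304) = Mul(Add(Mul(-4, 8), Pow(Add(-5, Mul(2, -3)), 2)), 304) = Mul(Add(-32, Pow(Add(-5, -6), 2)), 304) = Mul(Add(-32, Pow(-11, 2)), 304) = Mul(Add(-32, 121), 304) = Mul(89, 304) = 27056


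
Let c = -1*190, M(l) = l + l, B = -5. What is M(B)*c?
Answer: 1900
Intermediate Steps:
M(l) = 2*l
c = -190
M(B)*c = (2*(-5))*(-190) = -10*(-190) = 1900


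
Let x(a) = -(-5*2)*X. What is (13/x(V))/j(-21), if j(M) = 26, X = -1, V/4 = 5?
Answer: -1/20 ≈ -0.050000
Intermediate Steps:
V = 20 (V = 4*5 = 20)
x(a) = -10 (x(a) = -(-5*2)*(-1) = -(-10)*(-1) = -1*10 = -10)
(13/x(V))/j(-21) = (13/(-10))/26 = (13*(-⅒))*(1/26) = -13/10*1/26 = -1/20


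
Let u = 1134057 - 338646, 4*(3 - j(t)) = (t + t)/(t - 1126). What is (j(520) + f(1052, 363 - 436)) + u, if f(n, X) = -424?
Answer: 240882100/303 ≈ 7.9499e+5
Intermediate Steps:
j(t) = 3 - t/(2*(-1126 + t)) (j(t) = 3 - (t + t)/(4*(t - 1126)) = 3 - 2*t/(4*(-1126 + t)) = 3 - t/(2*(-1126 + t)))
u = 795411
(j(520) + f(1052, 363 - 436)) + u = ((-6756 + 5*520)/(2*(-1126 + 520)) - 424) + 795411 = ((½)*(-6756 + 2600)/(-606) - 424) + 795411 = ((½)*(-1/606)*(-4156) - 424) + 795411 = (1039/303 - 424) + 795411 = -127433/303 + 795411 = 240882100/303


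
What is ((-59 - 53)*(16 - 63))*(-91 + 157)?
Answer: 347424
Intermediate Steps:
((-59 - 53)*(16 - 63))*(-91 + 157) = -112*(-47)*66 = 5264*66 = 347424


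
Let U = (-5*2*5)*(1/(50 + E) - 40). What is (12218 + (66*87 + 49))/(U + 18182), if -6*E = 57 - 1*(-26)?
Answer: 3907953/4379194 ≈ 0.89239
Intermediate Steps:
E = -83/6 (E = -(57 - 1*(-26))/6 = -(57 + 26)/6 = -⅙*83 = -83/6 ≈ -13.833)
U = 433700/217 (U = (-5*2*5)*(1/(50 - 83/6) - 40) = (-10*5)*(1/(217/6) - 40) = -50*(6/217 - 40) = -50*(-8674/217) = 433700/217 ≈ 1998.6)
(12218 + (66*87 + 49))/(U + 18182) = (12218 + (66*87 + 49))/(433700/217 + 18182) = (12218 + (5742 + 49))/(4379194/217) = (12218 + 5791)*(217/4379194) = 18009*(217/4379194) = 3907953/4379194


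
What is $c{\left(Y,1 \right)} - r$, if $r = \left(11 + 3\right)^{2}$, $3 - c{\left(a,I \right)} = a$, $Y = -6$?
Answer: $-187$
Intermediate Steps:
$c{\left(a,I \right)} = 3 - a$
$r = 196$ ($r = 14^{2} = 196$)
$c{\left(Y,1 \right)} - r = \left(3 - -6\right) - 196 = \left(3 + 6\right) - 196 = 9 - 196 = -187$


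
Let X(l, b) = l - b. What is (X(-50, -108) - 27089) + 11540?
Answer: -15491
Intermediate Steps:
(X(-50, -108) - 27089) + 11540 = ((-50 - 1*(-108)) - 27089) + 11540 = ((-50 + 108) - 27089) + 11540 = (58 - 27089) + 11540 = -27031 + 11540 = -15491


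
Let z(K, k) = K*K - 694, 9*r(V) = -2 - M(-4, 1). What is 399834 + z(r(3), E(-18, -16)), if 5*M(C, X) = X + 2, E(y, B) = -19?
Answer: 808258669/2025 ≈ 3.9914e+5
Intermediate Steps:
M(C, X) = 2/5 + X/5 (M(C, X) = (X + 2)/5 = (2 + X)/5 = 2/5 + X/5)
r(V) = -13/45 (r(V) = (-2 - (2/5 + (1/5)*1))/9 = (-2 - (2/5 + 1/5))/9 = (-2 - 1*3/5)/9 = (-2 - 3/5)/9 = (1/9)*(-13/5) = -13/45)
z(K, k) = -694 + K**2 (z(K, k) = K**2 - 694 = -694 + K**2)
399834 + z(r(3), E(-18, -16)) = 399834 + (-694 + (-13/45)**2) = 399834 + (-694 + 169/2025) = 399834 - 1405181/2025 = 808258669/2025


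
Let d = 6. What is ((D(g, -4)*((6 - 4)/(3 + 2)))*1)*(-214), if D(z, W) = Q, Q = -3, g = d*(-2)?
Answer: 1284/5 ≈ 256.80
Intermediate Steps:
g = -12 (g = 6*(-2) = -12)
D(z, W) = -3
((D(g, -4)*((6 - 4)/(3 + 2)))*1)*(-214) = (-3*(6 - 4)/(3 + 2)*1)*(-214) = (-6/5*1)*(-214) = (-3*2/5*1)*(-214) = -6/5*1*(-214) = -6/5*(-214) = 1284/5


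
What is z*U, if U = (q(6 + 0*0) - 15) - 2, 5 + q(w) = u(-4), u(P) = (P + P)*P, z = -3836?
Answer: -38360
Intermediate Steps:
u(P) = 2*P² (u(P) = (2*P)*P = 2*P²)
q(w) = 27 (q(w) = -5 + 2*(-4)² = -5 + 2*16 = -5 + 32 = 27)
U = 10 (U = (27 - 15) - 2 = 12 - 2 = 10)
z*U = -3836*10 = -38360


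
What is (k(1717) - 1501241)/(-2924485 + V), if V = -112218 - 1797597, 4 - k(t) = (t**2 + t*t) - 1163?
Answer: 1849063/1208575 ≈ 1.5300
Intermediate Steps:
k(t) = 1167 - 2*t**2 (k(t) = 4 - ((t**2 + t*t) - 1163) = 4 - ((t**2 + t**2) - 1163) = 4 - (2*t**2 - 1163) = 4 - (-1163 + 2*t**2) = 4 + (1163 - 2*t**2) = 1167 - 2*t**2)
V = -1909815
(k(1717) - 1501241)/(-2924485 + V) = ((1167 - 2*1717**2) - 1501241)/(-2924485 - 1909815) = ((1167 - 2*2948089) - 1501241)/(-4834300) = ((1167 - 5896178) - 1501241)*(-1/4834300) = (-5895011 - 1501241)*(-1/4834300) = -7396252*(-1/4834300) = 1849063/1208575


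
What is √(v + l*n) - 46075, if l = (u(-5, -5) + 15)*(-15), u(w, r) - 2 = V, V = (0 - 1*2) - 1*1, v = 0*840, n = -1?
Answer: -46075 + √210 ≈ -46061.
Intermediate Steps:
v = 0
V = -3 (V = (0 - 2) - 1 = -2 - 1 = -3)
u(w, r) = -1 (u(w, r) = 2 - 3 = -1)
l = -210 (l = (-1 + 15)*(-15) = 14*(-15) = -210)
√(v + l*n) - 46075 = √(0 - 210*(-1)) - 46075 = √(0 + 210) - 46075 = √210 - 46075 = -46075 + √210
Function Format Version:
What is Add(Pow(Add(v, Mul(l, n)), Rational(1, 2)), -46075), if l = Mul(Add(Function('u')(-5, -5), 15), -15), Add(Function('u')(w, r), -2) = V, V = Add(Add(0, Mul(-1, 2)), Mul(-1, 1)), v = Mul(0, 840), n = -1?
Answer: Add(-46075, Pow(210, Rational(1, 2))) ≈ -46061.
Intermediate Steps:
v = 0
V = -3 (V = Add(Add(0, -2), -1) = Add(-2, -1) = -3)
Function('u')(w, r) = -1 (Function('u')(w, r) = Add(2, -3) = -1)
l = -210 (l = Mul(Add(-1, 15), -15) = Mul(14, -15) = -210)
Add(Pow(Add(v, Mul(l, n)), Rational(1, 2)), -46075) = Add(Pow(Add(0, Mul(-210, -1)), Rational(1, 2)), -46075) = Add(Pow(Add(0, 210), Rational(1, 2)), -46075) = Add(Pow(210, Rational(1, 2)), -46075) = Add(-46075, Pow(210, Rational(1, 2)))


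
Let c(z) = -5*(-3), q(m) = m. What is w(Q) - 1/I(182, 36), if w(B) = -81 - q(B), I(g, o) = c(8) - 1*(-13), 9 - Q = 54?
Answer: -1009/28 ≈ -36.036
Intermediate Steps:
Q = -45 (Q = 9 - 1*54 = 9 - 54 = -45)
c(z) = 15
I(g, o) = 28 (I(g, o) = 15 - 1*(-13) = 15 + 13 = 28)
w(B) = -81 - B
w(Q) - 1/I(182, 36) = (-81 - 1*(-45)) - 1/28 = (-81 + 45) - 1*1/28 = -36 - 1/28 = -1009/28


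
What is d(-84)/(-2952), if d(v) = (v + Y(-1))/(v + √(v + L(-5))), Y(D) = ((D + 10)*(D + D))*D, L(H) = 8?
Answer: -77/292412 - 11*I*√19/1754472 ≈ -0.00026333 - 2.7329e-5*I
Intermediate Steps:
Y(D) = 2*D²*(10 + D) (Y(D) = ((10 + D)*(2*D))*D = (2*D*(10 + D))*D = 2*D²*(10 + D))
d(v) = (18 + v)/(v + √(8 + v)) (d(v) = (v + 2*(-1)²*(10 - 1))/(v + √(v + 8)) = (v + 2*1*9)/(v + √(8 + v)) = (v + 18)/(v + √(8 + v)) = (18 + v)/(v + √(8 + v)))
d(-84)/(-2952) = ((18 - 84)/(-84 + √(8 - 84)))/(-2952) = (-66/(-84 + √(-76)))*(-1/2952) = (-66/(-84 + 2*I*√19))*(-1/2952) = -66/(-84 + 2*I*√19)*(-1/2952) = 11/(492*(-84 + 2*I*√19))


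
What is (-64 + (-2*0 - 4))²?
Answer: 4624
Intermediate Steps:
(-64 + (-2*0 - 4))² = (-64 + (0 - 4))² = (-64 - 4)² = (-68)² = 4624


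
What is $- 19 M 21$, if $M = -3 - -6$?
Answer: $-1197$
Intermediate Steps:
$M = 3$ ($M = -3 + 6 = 3$)
$- 19 M 21 = \left(-19\right) 3 \cdot 21 = \left(-57\right) 21 = -1197$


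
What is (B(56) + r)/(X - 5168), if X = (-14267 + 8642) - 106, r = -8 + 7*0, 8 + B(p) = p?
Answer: -40/10899 ≈ -0.0036701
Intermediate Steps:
B(p) = -8 + p
r = -8 (r = -8 + 0 = -8)
X = -5731 (X = -5625 - 106 = -5731)
(B(56) + r)/(X - 5168) = ((-8 + 56) - 8)/(-5731 - 5168) = (48 - 8)/(-10899) = 40*(-1/10899) = -40/10899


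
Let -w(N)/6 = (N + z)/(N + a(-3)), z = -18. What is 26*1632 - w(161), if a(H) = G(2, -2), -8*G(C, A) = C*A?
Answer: 13707252/323 ≈ 42437.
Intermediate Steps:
G(C, A) = -A*C/8 (G(C, A) = -C*A/8 = -A*C/8)
a(H) = 1/2 (a(H) = -1/8*(-2)*2 = 1/2)
w(N) = -6*(-18 + N)/(1/2 + N) (w(N) = -6*(N - 18)/(N + 1/2) = -6*(-18 + N)/(1/2 + N))
26*1632 - w(161) = 26*1632 - 12*(18 - 1*161)/(1 + 2*161) = 42432 - 12*(18 - 161)/(1 + 322) = 42432 - 12*(-143)/323 = 42432 - 1*(-1716/323) = 42432 + 1716/323 = 13707252/323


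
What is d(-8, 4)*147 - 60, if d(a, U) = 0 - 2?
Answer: -354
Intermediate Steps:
d(a, U) = -2
d(-8, 4)*147 - 60 = -2*147 - 60 = -294 - 60 = -354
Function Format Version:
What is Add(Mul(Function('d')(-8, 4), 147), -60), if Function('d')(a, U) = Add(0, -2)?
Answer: -354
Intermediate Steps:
Function('d')(a, U) = -2
Add(Mul(Function('d')(-8, 4), 147), -60) = Add(Mul(-2, 147), -60) = Add(-294, -60) = -354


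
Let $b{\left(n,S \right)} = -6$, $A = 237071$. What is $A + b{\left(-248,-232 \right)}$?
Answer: $237065$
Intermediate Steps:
$A + b{\left(-248,-232 \right)} = 237071 - 6 = 237065$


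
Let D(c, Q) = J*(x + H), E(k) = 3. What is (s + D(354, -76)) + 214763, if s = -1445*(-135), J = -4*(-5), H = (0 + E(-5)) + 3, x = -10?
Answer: 409758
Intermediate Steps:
H = 6 (H = (0 + 3) + 3 = 3 + 3 = 6)
J = 20
D(c, Q) = -80 (D(c, Q) = 20*(-10 + 6) = 20*(-4) = -80)
s = 195075
(s + D(354, -76)) + 214763 = (195075 - 80) + 214763 = 194995 + 214763 = 409758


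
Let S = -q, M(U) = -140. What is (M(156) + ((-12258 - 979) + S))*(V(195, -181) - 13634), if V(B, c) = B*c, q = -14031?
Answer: -31999566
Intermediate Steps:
S = 14031 (S = -1*(-14031) = 14031)
(M(156) + ((-12258 - 979) + S))*(V(195, -181) - 13634) = (-140 + ((-12258 - 979) + 14031))*(195*(-181) - 13634) = (-140 + (-13237 + 14031))*(-35295 - 13634) = (-140 + 794)*(-48929) = 654*(-48929) = -31999566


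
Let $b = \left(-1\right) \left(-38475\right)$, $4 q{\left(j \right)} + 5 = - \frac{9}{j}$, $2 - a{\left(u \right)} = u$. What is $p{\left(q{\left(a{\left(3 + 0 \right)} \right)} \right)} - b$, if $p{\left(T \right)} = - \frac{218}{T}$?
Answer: $-38693$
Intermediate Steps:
$a{\left(u \right)} = 2 - u$
$q{\left(j \right)} = - \frac{5}{4} - \frac{9}{4 j}$ ($q{\left(j \right)} = - \frac{5}{4} + \frac{\left(-9\right) \frac{1}{j}}{4} = - \frac{5}{4} - \frac{9}{4 j}$)
$b = 38475$
$p{\left(q{\left(a{\left(3 + 0 \right)} \right)} \right)} - b = - \frac{218}{\frac{1}{4} \frac{1}{2 - \left(3 + 0\right)} \left(-9 - 5 \left(2 - \left(3 + 0\right)\right)\right)} - 38475 = - \frac{218}{\frac{1}{4} \frac{1}{2 - 3} \left(-9 - 5 \left(2 - 3\right)\right)} - 38475 = - \frac{218}{\frac{1}{4} \frac{1}{-1} \left(-9 - -5\right)} - 38475 = - \frac{218}{\frac{1}{4} \left(-1\right) \left(-9 + 5\right)} - 38475 = - \frac{218}{\frac{1}{4} \left(-1\right) \left(-4\right)} - 38475 = - \frac{218}{1} - 38475 = \left(-218\right) 1 - 38475 = -218 - 38475 = -38693$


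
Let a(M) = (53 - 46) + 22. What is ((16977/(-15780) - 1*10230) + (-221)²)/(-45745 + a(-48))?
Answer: -203088201/240466160 ≈ -0.84456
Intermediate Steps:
a(M) = 29 (a(M) = 7 + 22 = 29)
((16977/(-15780) - 1*10230) + (-221)²)/(-45745 + a(-48)) = ((16977/(-15780) - 1*10230) + (-221)²)/(-45745 + 29) = ((16977*(-1/15780) - 10230) + 48841)/(-45716) = ((-5659/5260 - 10230) + 48841)*(-1/45716) = (-53815459/5260 + 48841)*(-1/45716) = (203088201/5260)*(-1/45716) = -203088201/240466160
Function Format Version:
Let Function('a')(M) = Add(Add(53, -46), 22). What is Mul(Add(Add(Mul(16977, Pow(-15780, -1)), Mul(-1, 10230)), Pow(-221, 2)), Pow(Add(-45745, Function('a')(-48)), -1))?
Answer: Rational(-203088201, 240466160) ≈ -0.84456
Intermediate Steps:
Function('a')(M) = 29 (Function('a')(M) = Add(7, 22) = 29)
Mul(Add(Add(Mul(16977, Pow(-15780, -1)), Mul(-1, 10230)), Pow(-221, 2)), Pow(Add(-45745, Function('a')(-48)), -1)) = Mul(Add(Add(Mul(16977, Pow(-15780, -1)), Mul(-1, 10230)), Pow(-221, 2)), Pow(Add(-45745, 29), -1)) = Mul(Add(Add(Mul(16977, Rational(-1, 15780)), -10230), 48841), Pow(-45716, -1)) = Mul(Add(Add(Rational(-5659, 5260), -10230), 48841), Rational(-1, 45716)) = Mul(Add(Rational(-53815459, 5260), 48841), Rational(-1, 45716)) = Mul(Rational(203088201, 5260), Rational(-1, 45716)) = Rational(-203088201, 240466160)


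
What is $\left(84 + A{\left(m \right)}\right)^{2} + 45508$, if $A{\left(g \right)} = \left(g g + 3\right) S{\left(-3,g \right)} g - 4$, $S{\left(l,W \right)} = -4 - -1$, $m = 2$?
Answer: $46952$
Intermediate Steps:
$S{\left(l,W \right)} = -3$ ($S{\left(l,W \right)} = -4 + 1 = -3$)
$A{\left(g \right)} = -4 + g \left(-9 - 3 g^{2}\right)$ ($A{\left(g \right)} = \left(g g + 3\right) \left(-3\right) g - 4 = \left(g^{2} + 3\right) \left(-3\right) g - 4 = \left(3 + g^{2}\right) \left(-3\right) g - 4 = \left(-9 - 3 g^{2}\right) g - 4 = g \left(-9 - 3 g^{2}\right) - 4 = -4 + g \left(-9 - 3 g^{2}\right)$)
$\left(84 + A{\left(m \right)}\right)^{2} + 45508 = \left(84 - \left(22 + 24\right)\right)^{2} + 45508 = \left(84 - 46\right)^{2} + 45508 = 38^{2} + 45508 = 1444 + 45508 = 46952$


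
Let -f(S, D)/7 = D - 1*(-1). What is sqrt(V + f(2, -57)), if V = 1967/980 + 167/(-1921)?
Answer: sqrt(7122936478735)/134470 ≈ 19.847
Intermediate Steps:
f(S, D) = -7 - 7*D (f(S, D) = -7*(D - 1*(-1)) = -7*(D + 1) = -7*(1 + D) = -7 - 7*D)
V = 516421/268940 (V = 1967*(1/980) + 167*(-1/1921) = 281/140 - 167/1921 = 516421/268940 ≈ 1.9202)
sqrt(V + f(2, -57)) = sqrt(516421/268940 + (-7 - 7*(-57))) = sqrt(516421/268940 + (-7 + 399)) = sqrt(516421/268940 + 392) = sqrt(105940901/268940) = sqrt(7122936478735)/134470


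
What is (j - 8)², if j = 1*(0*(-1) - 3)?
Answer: 121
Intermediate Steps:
j = -3 (j = 1*(0 - 3) = 1*(-3) = -3)
(j - 8)² = (-3 - 8)² = (-11)² = 121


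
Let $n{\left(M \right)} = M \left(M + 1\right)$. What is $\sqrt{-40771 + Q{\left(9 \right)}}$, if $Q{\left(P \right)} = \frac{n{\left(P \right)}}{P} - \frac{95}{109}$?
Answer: $\frac{2 i \sqrt{121072949}}{109} \approx 201.9 i$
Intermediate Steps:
$n{\left(M \right)} = M \left(1 + M\right)$
$Q{\left(P \right)} = \frac{14}{109} + P$ ($Q{\left(P \right)} = \frac{P \left(1 + P\right)}{P} - \frac{95}{109} = \left(1 + P\right) - \frac{95}{109} = \frac{14}{109} + P$)
$\sqrt{-40771 + Q{\left(9 \right)}} = \sqrt{-40771 + \left(\frac{14}{109} + 9\right)} = \sqrt{-40771 + \frac{995}{109}} = \sqrt{- \frac{4443044}{109}} = \frac{2 i \sqrt{121072949}}{109}$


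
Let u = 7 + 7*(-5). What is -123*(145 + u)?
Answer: -14391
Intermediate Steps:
u = -28 (u = 7 - 35 = -28)
-123*(145 + u) = -123*(145 - 28) = -123*117 = -14391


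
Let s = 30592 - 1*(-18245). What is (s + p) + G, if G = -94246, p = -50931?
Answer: -96340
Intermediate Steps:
s = 48837 (s = 30592 + 18245 = 48837)
(s + p) + G = (48837 - 50931) - 94246 = -2094 - 94246 = -96340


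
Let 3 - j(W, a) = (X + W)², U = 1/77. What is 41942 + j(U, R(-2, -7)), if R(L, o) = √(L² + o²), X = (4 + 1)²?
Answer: 244982429/5929 ≈ 41319.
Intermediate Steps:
X = 25 (X = 5² = 25)
U = 1/77 ≈ 0.012987
j(W, a) = 3 - (25 + W)²
41942 + j(U, R(-2, -7)) = 41942 + (3 - (25 + 1/77)²) = 41942 + (3 - (1926/77)²) = 41942 + (3 - 1*3709476/5929) = 41942 + (3 - 3709476/5929) = 41942 - 3691689/5929 = 244982429/5929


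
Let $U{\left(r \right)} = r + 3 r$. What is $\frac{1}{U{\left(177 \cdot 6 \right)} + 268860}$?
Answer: $\frac{1}{273108} \approx 3.6616 \cdot 10^{-6}$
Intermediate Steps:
$U{\left(r \right)} = 4 r$
$\frac{1}{U{\left(177 \cdot 6 \right)} + 268860} = \frac{1}{4 \cdot 177 \cdot 6 + 268860} = \frac{1}{4 \cdot 1062 + 268860} = \frac{1}{4248 + 268860} = \frac{1}{273108}$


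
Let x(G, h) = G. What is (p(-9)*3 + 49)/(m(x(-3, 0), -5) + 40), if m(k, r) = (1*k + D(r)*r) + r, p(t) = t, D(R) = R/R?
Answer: 22/27 ≈ 0.81481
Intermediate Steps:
D(R) = 1
m(k, r) = k + 2*r (m(k, r) = (1*k + 1*r) + r = (k + r) + r = k + 2*r)
(p(-9)*3 + 49)/(m(x(-3, 0), -5) + 40) = (-9*3 + 49)/((-3 + 2*(-5)) + 40) = (-27 + 49)/((-3 - 10) + 40) = 22/(-13 + 40) = 22/27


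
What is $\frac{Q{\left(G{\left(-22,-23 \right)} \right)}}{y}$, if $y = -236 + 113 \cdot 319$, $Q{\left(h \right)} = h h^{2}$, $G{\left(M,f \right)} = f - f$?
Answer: $0$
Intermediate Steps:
$G{\left(M,f \right)} = 0$
$Q{\left(h \right)} = h^{3}$
$y = 35811$ ($y = -236 + 36047 = 35811$)
$\frac{Q{\left(G{\left(-22,-23 \right)} \right)}}{y} = \frac{0^{3}}{35811} = 0 \cdot \frac{1}{35811} = 0$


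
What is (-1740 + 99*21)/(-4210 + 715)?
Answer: -113/1165 ≈ -0.096996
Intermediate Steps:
(-1740 + 99*21)/(-4210 + 715) = (-1740 + 2079)/(-3495) = 339*(-1/3495) = -113/1165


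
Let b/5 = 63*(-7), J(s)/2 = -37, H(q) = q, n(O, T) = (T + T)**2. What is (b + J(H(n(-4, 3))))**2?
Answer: 5193841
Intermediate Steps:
n(O, T) = 4*T**2 (n(O, T) = (2*T)**2 = 4*T**2)
J(s) = -74 (J(s) = 2*(-37) = -74)
b = -2205 (b = 5*(63*(-7)) = 5*(-441) = -2205)
(b + J(H(n(-4, 3))))**2 = (-2205 - 74)**2 = (-2279)**2 = 5193841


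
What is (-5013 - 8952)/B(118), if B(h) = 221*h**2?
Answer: -13965/3077204 ≈ -0.0045382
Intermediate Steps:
(-5013 - 8952)/B(118) = (-5013 - 8952)/((221*118**2)) = -13965/(221*13924) = -13965/3077204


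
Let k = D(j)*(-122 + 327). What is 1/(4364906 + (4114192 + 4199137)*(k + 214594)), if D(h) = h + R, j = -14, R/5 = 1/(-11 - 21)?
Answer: 32/56315819129039 ≈ 5.6822e-13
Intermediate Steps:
R = -5/32 (R = 5/(-11 - 21) = 5/(-32) = 5*(-1/32) = -5/32 ≈ -0.15625)
D(h) = -5/32 + h (D(h) = h - 5/32 = -5/32 + h)
k = -92865/32 (k = (-5/32 - 14)*(-122 + 327) = -453/32*205 = -92865/32 ≈ -2902.0)
1/(4364906 + (4114192 + 4199137)*(k + 214594)) = 1/(4364906 + (4114192 + 4199137)*(-92865/32 + 214594)) = 1/(4364906 + 8313329*(6774143/32)) = 1/(4364906 + 56315679452047/32) = 1/(56315819129039/32) = 32/56315819129039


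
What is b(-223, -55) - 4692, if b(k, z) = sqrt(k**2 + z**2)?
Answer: -4692 + sqrt(52754) ≈ -4462.3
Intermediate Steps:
b(-223, -55) - 4692 = sqrt((-223)**2 + (-55)**2) - 4692 = sqrt(49729 + 3025) - 4692 = sqrt(52754) - 4692 = -4692 + sqrt(52754)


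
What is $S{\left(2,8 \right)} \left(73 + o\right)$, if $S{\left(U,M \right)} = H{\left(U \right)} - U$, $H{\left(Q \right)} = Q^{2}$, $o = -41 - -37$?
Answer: $138$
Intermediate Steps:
$o = -4$ ($o = -41 + 37 = -4$)
$S{\left(U,M \right)} = U^{2} - U$
$S{\left(2,8 \right)} \left(73 + o\right) = 2 \left(-1 + 2\right) \left(73 - 4\right) = 2 \cdot 1 \cdot 69 = 2 \cdot 69 = 138$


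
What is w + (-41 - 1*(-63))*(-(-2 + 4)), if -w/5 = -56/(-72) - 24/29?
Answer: -11419/261 ≈ -43.751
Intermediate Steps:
w = 65/261 (w = -5*(-56/(-72) - 24/29) = -5*(-56*(-1/72) - 24*1/29) = -5*(7/9 - 24/29) = -5*(-13/261) = 65/261 ≈ 0.24904)
w + (-41 - 1*(-63))*(-(-2 + 4)) = 65/261 + (-41 - 1*(-63))*(-(-2 + 4)) = 65/261 + (-41 + 63)*(-1*2) = 65/261 + 22*(-2) = 65/261 - 44 = -11419/261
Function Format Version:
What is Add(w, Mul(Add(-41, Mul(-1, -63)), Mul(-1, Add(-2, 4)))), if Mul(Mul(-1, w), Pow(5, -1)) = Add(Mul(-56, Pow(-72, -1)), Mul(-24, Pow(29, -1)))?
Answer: Rational(-11419, 261) ≈ -43.751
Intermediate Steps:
w = Rational(65, 261) (w = Mul(-5, Add(Mul(-56, Pow(-72, -1)), Mul(-24, Pow(29, -1)))) = Mul(-5, Add(Mul(-56, Rational(-1, 72)), Mul(-24, Rational(1, 29)))) = Mul(-5, Add(Rational(7, 9), Rational(-24, 29))) = Mul(-5, Rational(-13, 261)) = Rational(65, 261) ≈ 0.24904)
Add(w, Mul(Add(-41, Mul(-1, -63)), Mul(-1, Add(-2, 4)))) = Add(Rational(65, 261), Mul(Add(-41, Mul(-1, -63)), Mul(-1, Add(-2, 4)))) = Add(Rational(65, 261), Mul(Add(-41, 63), Mul(-1, 2))) = Add(Rational(65, 261), Mul(22, -2)) = Add(Rational(65, 261), -44) = Rational(-11419, 261)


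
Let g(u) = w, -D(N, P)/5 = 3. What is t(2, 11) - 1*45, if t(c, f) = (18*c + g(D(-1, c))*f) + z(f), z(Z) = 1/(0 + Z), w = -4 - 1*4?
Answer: -1066/11 ≈ -96.909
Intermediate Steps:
D(N, P) = -15 (D(N, P) = -5*3 = -15)
w = -8 (w = -4 - 4 = -8)
g(u) = -8
z(Z) = 1/Z
t(c, f) = 1/f - 8*f + 18*c (t(c, f) = (18*c - 8*f) + 1/f = (-8*f + 18*c) + 1/f = 1/f - 8*f + 18*c)
t(2, 11) - 1*45 = (1/11 - 8*11 + 18*2) - 1*45 = (1/11 - 88 + 36) - 45 = -571/11 - 45 = -1066/11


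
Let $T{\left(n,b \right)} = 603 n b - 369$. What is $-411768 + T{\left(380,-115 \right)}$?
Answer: $-26763237$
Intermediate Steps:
$T{\left(n,b \right)} = -369 + 603 b n$ ($T{\left(n,b \right)} = 603 b n - 369 = -369 + 603 b n$)
$-411768 + T{\left(380,-115 \right)} = -411768 + \left(-369 + 603 \left(-115\right) 380\right) = -411768 - 26351469 = -26763237$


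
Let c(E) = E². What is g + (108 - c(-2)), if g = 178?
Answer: 282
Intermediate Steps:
g + (108 - c(-2)) = 178 + (108 - 1*(-2)²) = 178 + (108 - 1*4) = 178 + (108 - 4) = 178 + 104 = 282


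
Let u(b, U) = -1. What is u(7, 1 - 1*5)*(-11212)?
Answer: 11212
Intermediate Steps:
u(7, 1 - 1*5)*(-11212) = -1*(-11212) = 11212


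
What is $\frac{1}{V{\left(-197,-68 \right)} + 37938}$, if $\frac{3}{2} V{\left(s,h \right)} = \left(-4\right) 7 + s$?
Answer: $\frac{1}{37788} \approx 2.6463 \cdot 10^{-5}$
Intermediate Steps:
$V{\left(s,h \right)} = - \frac{56}{3} + \frac{2 s}{3}$ ($V{\left(s,h \right)} = \frac{2 \left(\left(-4\right) 7 + s\right)}{3} = \frac{2 \left(-28 + s\right)}{3} = - \frac{56}{3} + \frac{2 s}{3}$)
$\frac{1}{V{\left(-197,-68 \right)} + 37938} = \frac{1}{\left(- \frac{56}{3} + \frac{2}{3} \left(-197\right)\right) + 37938} = \frac{1}{\left(- \frac{56}{3} - \frac{394}{3}\right) + 37938} = \frac{1}{-150 + 37938} = \frac{1}{37788}$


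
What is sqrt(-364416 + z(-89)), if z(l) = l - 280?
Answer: I*sqrt(364785) ≈ 603.97*I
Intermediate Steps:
z(l) = -280 + l
sqrt(-364416 + z(-89)) = sqrt(-364416 + (-280 - 89)) = sqrt(-364416 - 369) = sqrt(-364785) = I*sqrt(364785)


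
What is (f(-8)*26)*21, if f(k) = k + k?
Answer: -8736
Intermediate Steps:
f(k) = 2*k
(f(-8)*26)*21 = ((2*(-8))*26)*21 = -16*26*21 = -416*21 = -8736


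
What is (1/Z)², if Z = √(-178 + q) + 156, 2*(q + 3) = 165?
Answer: 4/(312 + I*√394)² ≈ 4.0596e-5 - 5.1864e-6*I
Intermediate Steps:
q = 159/2 (q = -3 + (½)*165 = -3 + 165/2 = 159/2 ≈ 79.500)
Z = 156 + I*√394/2 (Z = √(-178 + 159/2) + 156 = √(-197/2) + 156 = I*√394/2 + 156 = 156 + I*√394/2 ≈ 156.0 + 9.9247*I)
(1/Z)² = (1/(156 + I*√394/2))² = (156 + I*√394/2)⁻²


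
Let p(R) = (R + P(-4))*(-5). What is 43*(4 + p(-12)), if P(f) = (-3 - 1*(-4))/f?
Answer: 11223/4 ≈ 2805.8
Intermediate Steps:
P(f) = 1/f (P(f) = (-3 + 4)/f = 1/f)
p(R) = 5/4 - 5*R (p(R) = (R + 1/(-4))*(-5) = (R - 1/4)*(-5) = (-1/4 + R)*(-5) = 5/4 - 5*R)
43*(4 + p(-12)) = 43*(4 + (5/4 - 5*(-12))) = 43*(4 + (5/4 + 60)) = 43*(4 + 245/4) = 43*(261/4) = 11223/4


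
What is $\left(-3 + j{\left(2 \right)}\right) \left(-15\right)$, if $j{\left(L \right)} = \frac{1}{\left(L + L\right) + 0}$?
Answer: $\frac{165}{4} \approx 41.25$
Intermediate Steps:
$j{\left(L \right)} = \frac{1}{2 L}$ ($j{\left(L \right)} = \frac{1}{2 L + 0} = \frac{1}{2 L}$)
$\left(-3 + j{\left(2 \right)}\right) \left(-15\right) = \left(-3 + \frac{1}{2 \cdot 2}\right) \left(-15\right) = \left(-3 + \frac{1}{2} \cdot \frac{1}{2}\right) \left(-15\right) = \left(-3 + \frac{1}{4}\right) \left(-15\right) = \left(- \frac{11}{4}\right) \left(-15\right) = \frac{165}{4}$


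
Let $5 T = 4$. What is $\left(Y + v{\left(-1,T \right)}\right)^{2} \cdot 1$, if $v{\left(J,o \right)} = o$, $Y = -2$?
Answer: $\frac{36}{25} \approx 1.44$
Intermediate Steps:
$T = \frac{4}{5}$ ($T = \frac{1}{5} \cdot 4 = \frac{4}{5} \approx 0.8$)
$\left(Y + v{\left(-1,T \right)}\right)^{2} \cdot 1 = \left(-2 + \frac{4}{5}\right)^{2} \cdot 1 = \left(- \frac{6}{5}\right)^{2} \cdot 1 = \frac{36}{25} \cdot 1 = \frac{36}{25}$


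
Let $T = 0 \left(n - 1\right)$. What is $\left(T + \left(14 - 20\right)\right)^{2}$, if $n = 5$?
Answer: $36$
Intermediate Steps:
$T = 0$ ($T = 0 \left(5 - 1\right) = 0 \cdot 4 = 0$)
$\left(T + \left(14 - 20\right)\right)^{2} = \left(0 + \left(14 - 20\right)\right)^{2} = \left(0 - 6\right)^{2} = \left(-6\right)^{2} = 36$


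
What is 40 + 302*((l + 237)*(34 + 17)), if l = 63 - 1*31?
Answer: 4143178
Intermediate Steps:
l = 32 (l = 63 - 31 = 32)
40 + 302*((l + 237)*(34 + 17)) = 40 + 302*((32 + 237)*(34 + 17)) = 40 + 302*(269*51) = 40 + 302*13719 = 40 + 4143138 = 4143178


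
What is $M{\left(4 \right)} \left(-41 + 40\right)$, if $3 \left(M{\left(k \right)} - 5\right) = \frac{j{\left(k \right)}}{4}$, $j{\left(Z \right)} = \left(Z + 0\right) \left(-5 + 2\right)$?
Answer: $-4$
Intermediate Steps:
$j{\left(Z \right)} = - 3 Z$ ($j{\left(Z \right)} = Z \left(-3\right) = - 3 Z$)
$M{\left(k \right)} = 5 - \frac{k}{4}$ ($M{\left(k \right)} = 5 + \frac{- 3 k \frac{1}{4}}{3} = 5 + \frac{\left(- \frac{3}{4}\right) k}{3} = 5 - \frac{k}{4}$)
$M{\left(4 \right)} \left(-41 + 40\right) = \left(5 - 1\right) \left(-41 + 40\right) = \left(5 - 1\right) \left(-1\right) = 4 \left(-1\right) = -4$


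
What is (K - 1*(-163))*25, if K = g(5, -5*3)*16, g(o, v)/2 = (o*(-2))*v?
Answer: 124075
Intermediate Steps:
g(o, v) = -4*o*v (g(o, v) = 2*((o*(-2))*v) = 2*((-2*o)*v) = 2*(-2*o*v) = -4*o*v)
K = 4800 (K = -4*5*(-5*3)*16 = -4*5*(-15)*16 = 300*16 = 4800)
(K - 1*(-163))*25 = (4800 - 1*(-163))*25 = (4800 + 163)*25 = 4963*25 = 124075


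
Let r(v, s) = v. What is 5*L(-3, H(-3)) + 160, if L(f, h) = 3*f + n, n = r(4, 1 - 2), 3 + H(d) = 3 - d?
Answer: 135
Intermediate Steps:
H(d) = -d (H(d) = -3 + (3 - d) = -d)
n = 4
L(f, h) = 4 + 3*f (L(f, h) = 3*f + 4 = 4 + 3*f)
5*L(-3, H(-3)) + 160 = 5*(4 + 3*(-3)) + 160 = 5*(4 - 9) + 160 = 5*(-5) + 160 = -25 + 160 = 135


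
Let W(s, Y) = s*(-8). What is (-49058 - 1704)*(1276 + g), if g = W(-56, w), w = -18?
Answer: -87513688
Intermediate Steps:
W(s, Y) = -8*s
g = 448 (g = -8*(-56) = 448)
(-49058 - 1704)*(1276 + g) = (-49058 - 1704)*(1276 + 448) = -50762*1724 = -87513688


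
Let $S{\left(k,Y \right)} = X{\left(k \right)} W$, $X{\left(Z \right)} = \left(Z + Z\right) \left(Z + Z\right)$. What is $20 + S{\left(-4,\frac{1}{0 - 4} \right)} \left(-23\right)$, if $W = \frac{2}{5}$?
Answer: $- \frac{2844}{5} \approx -568.8$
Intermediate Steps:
$W = \frac{2}{5}$ ($W = 2 \cdot \frac{1}{5} = \frac{2}{5} \approx 0.4$)
$X{\left(Z \right)} = 4 Z^{2}$ ($X{\left(Z \right)} = 2 Z 2 Z = 4 Z^{2}$)
$S{\left(k,Y \right)} = \frac{8 k^{2}}{5}$ ($S{\left(k,Y \right)} = 4 k^{2} \cdot \frac{2}{5} = \frac{8 k^{2}}{5}$)
$20 + S{\left(-4,\frac{1}{0 - 4} \right)} \left(-23\right) = 20 + \frac{8 \left(-4\right)^{2}}{5} \left(-23\right) = 20 + \frac{8}{5} \cdot 16 \left(-23\right) = 20 + \frac{128}{5} \left(-23\right) = 20 - \frac{2944}{5} = - \frac{2844}{5}$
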